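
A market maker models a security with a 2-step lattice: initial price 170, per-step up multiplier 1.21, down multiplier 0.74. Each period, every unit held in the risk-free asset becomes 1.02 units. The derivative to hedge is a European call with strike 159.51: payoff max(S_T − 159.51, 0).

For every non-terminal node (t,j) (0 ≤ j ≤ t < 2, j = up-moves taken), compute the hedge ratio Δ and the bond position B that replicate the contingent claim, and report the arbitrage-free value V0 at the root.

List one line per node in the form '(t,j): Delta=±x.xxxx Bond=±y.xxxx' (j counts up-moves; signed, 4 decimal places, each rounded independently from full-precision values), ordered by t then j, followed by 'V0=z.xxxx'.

(0,0): Delta=0.6534 Bond=-80.5876
(1,0): Delta=0.0000 Bond=0.0000
(1,1): Delta=0.9246 Bond=-137.9774
V0=30.4926

No-arbitrage ⇒ martingale measure with p* = (R−d)/(u−d) = 0.5957.
At expiry t=2: V(2,0)=0.0000, V(2,1)=0.0000, V(2,2)=89.3870
  t=1,j=0: stock 125.8000 → up 152.2180 (V=0.0000), down 93.0920 (V=0.0000). Price 0.0000; hedge Δ=0.0000, bond B=0.0000.
  t=1,j=1: stock 205.7000 → up 248.8970 (V=89.3870), down 152.2180 (V=0.0000). Price 52.2077; hedge Δ=0.9246, bond B=-137.9774.
  t=0,j=0: stock 170.0000 → up 205.7000 (V=52.2077), down 125.8000 (V=0.0000). Price 30.4926; hedge Δ=0.6534, bond B=-80.5876.
Root portfolio cost Δ·170+B reproduces V0=30.4926.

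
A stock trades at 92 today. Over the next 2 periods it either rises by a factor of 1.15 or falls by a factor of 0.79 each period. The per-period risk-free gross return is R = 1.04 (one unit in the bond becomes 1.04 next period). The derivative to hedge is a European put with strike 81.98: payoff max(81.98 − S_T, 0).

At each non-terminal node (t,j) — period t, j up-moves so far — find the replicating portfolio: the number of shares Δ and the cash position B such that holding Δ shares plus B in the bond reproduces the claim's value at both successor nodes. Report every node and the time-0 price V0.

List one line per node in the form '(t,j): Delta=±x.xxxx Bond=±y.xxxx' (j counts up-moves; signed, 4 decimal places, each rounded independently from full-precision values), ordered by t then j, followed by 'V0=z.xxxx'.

Under the risk-neutral measure, an up-move has probability p* = (R−d)/(u−d) = 0.6944 and values discount at R = 1.04.
Terminal payoffs: V(2,0)=24.5628, V(2,1)=0.0000, V(2,2)=0.0000
Node (1,0) S=72.6800: V=(p*·0.0000+(1−p*)·24.5628)/1.04=7.2166; Δ=(0.0000−24.5628)/(83.5820−57.4172)=-0.9388; B=V−Δ·S=75.4466
Node (1,1) S=105.8000: V=(p*·0.0000+(1−p*)·0.0000)/1.04=0.0000; Δ=(0.0000−0.0000)/(121.6700−83.5820)=0.0000; B=V−Δ·S=0.0000
Node (0,0) S=92.0000: V=(p*·0.0000+(1−p*)·7.2166)/1.04=2.1203; Δ=(0.0000−7.2166)/(105.8000−72.6800)=-0.2179; B=V−Δ·S=22.1665
Self-financing check: at every node Δ·S+B equals the discounted successor values.

(0,0): Delta=-0.2179 Bond=22.1665
(1,0): Delta=-0.9388 Bond=75.4466
(1,1): Delta=0.0000 Bond=0.0000
V0=2.1203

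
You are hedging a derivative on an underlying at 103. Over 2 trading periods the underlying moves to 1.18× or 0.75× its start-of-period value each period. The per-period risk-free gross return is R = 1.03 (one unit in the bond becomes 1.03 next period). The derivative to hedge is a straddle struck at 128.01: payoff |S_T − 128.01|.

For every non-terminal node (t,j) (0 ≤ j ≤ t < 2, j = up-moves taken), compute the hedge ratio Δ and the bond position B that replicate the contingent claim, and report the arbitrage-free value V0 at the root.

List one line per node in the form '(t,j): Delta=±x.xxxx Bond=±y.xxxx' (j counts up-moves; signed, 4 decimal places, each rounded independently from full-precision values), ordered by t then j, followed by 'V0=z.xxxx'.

(0,0): Delta=-0.5602 Bond=87.6733
(1,0): Delta=-1.0000 Bond=124.2816
(1,1): Delta=-0.4104 Bond=72.1009
V0=29.9774

Risk-neutral probability p* = (R−d)/(u−d) = (1.03−0.75)/(1.18−0.75) = 0.6512.
Terminal payoffs: V(2,0)=70.0725, V(2,1)=36.8550, V(2,2)=15.4072
(1,0): S=77.2500. Δ = (V_up−V_dn)/(S_up−S_dn) = (36.8550−70.0725)/(91.1550−57.9375) = -1.0000. V = [p*·36.8550 + (1−p*)·70.0725]/1.03 = 47.0316. B = V − Δ·S = 124.2816.
(1,1): S=121.5400. Δ = (V_up−V_dn)/(S_up−S_dn) = (15.4072−36.8550)/(143.4172−91.1550) = -0.4104. V = [p*·15.4072 + (1−p*)·36.8550]/1.03 = 22.2223. B = V − Δ·S = 72.1009.
(0,0): S=103.0000. Δ = (V_up−V_dn)/(S_up−S_dn) = (22.2223−47.0316)/(121.5400−77.2500) = -0.5602. V = [p*·22.2223 + (1−p*)·47.0316]/1.03 = 29.9774. B = V − Δ·S = 87.6733.
Root portfolio cost Δ·103+B reproduces V0=29.9774.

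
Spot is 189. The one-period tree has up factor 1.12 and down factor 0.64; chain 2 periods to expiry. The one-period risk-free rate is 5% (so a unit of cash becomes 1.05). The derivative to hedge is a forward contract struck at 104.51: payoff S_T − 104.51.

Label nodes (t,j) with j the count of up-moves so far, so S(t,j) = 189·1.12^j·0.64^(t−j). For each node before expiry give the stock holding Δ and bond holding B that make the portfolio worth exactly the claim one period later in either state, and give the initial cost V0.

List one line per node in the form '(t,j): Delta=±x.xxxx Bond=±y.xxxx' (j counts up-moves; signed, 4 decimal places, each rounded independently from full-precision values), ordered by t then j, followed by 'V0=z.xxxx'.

(0,0): Delta=1.0000 Bond=-94.7937
(1,0): Delta=1.0000 Bond=-99.5333
(1,1): Delta=1.0000 Bond=-99.5333
V0=94.2063

Risk-neutral probability p* = (R−d)/(u−d) = (1.05−0.64)/(1.12−0.64) = 0.8542.
Terminal payoffs: V(2,0)=-27.0956, V(2,1)=30.9652, V(2,2)=132.5716
(1,0): S=120.9600. Δ = (V_up−V_dn)/(S_up−S_dn) = (30.9652−-27.0956)/(135.4752−77.4144) = 1.0000. V = [p*·30.9652 + (1−p*)·-27.0956]/1.05 = 21.4267. B = V − Δ·S = -99.5333.
(1,1): S=211.6800. Δ = (V_up−V_dn)/(S_up−S_dn) = (132.5716−30.9652)/(237.0816−135.4752) = 1.0000. V = [p*·132.5716 + (1−p*)·30.9652]/1.05 = 112.1467. B = V − Δ·S = -99.5333.
(0,0): S=189.0000. Δ = (V_up−V_dn)/(S_up−S_dn) = (112.1467−21.4267)/(211.6800−120.9600) = 1.0000. V = [p*·112.1467 + (1−p*)·21.4267]/1.05 = 94.2063. B = V − Δ·S = -94.7937.
Root portfolio cost Δ·189+B reproduces V0=94.2063.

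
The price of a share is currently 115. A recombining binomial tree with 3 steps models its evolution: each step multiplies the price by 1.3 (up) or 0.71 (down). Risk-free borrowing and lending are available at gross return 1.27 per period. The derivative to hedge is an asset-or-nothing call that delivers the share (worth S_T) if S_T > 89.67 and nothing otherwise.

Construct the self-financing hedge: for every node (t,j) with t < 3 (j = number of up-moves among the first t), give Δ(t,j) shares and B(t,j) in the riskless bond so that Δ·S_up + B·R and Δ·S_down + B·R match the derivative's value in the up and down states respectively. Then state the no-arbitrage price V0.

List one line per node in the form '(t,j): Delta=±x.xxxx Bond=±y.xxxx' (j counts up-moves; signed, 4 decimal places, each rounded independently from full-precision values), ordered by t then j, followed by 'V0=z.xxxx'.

Risk-neutral probability p* = (R−d)/(u−d) = (1.27−0.71)/(1.3−0.71) = 0.9492.
Terminal values V(3,·): V(3,0)=0.0000, V(3,1)=0.0000, V(3,2)=137.9885, V(3,3)=252.6550
  t=2,j=0: stock 57.9715 → up 75.3629 (V=0.0000), down 41.1598 (V=0.0000). Price 0.0000; hedge Δ=0.0000, bond B=0.0000.
  t=2,j=1: stock 106.1450 → up 137.9885 (V=137.9885), down 75.3629 (V=0.0000). Price 103.1277; hedge Δ=2.2034, bond B=-130.7511.
  t=2,j=2: stock 194.3500 → up 252.6550 (V=252.6550), down 137.9885 (V=137.9885). Price 194.3500; hedge Δ=1.0000, bond B=0.0000.
  t=1,j=0: stock 81.6500 → up 106.1450 (V=103.1277), down 57.9715 (V=0.0000). Price 77.0739; hedge Δ=2.1408, bond B=-97.7187.
  t=1,j=1: stock 149.5000 → up 194.3500 (V=194.3500), down 106.1450 (V=103.1277). Price 149.3792; hedge Δ=1.0342, bond B=-5.2349.
  t=0,j=0: stock 115.0000 → up 149.5000 (V=149.3792), down 81.6500 (V=77.0739). Price 114.7265; hedge Δ=1.0657, bond B=-7.8248.
Self-financing check: at every node Δ·S+B equals the discounted successor values.

(0,0): Delta=1.0657 Bond=-7.8248
(1,0): Delta=2.1408 Bond=-97.7187
(1,1): Delta=1.0342 Bond=-5.2349
(2,0): Delta=0.0000 Bond=0.0000
(2,1): Delta=2.2034 Bond=-130.7511
(2,2): Delta=1.0000 Bond=0.0000
V0=114.7265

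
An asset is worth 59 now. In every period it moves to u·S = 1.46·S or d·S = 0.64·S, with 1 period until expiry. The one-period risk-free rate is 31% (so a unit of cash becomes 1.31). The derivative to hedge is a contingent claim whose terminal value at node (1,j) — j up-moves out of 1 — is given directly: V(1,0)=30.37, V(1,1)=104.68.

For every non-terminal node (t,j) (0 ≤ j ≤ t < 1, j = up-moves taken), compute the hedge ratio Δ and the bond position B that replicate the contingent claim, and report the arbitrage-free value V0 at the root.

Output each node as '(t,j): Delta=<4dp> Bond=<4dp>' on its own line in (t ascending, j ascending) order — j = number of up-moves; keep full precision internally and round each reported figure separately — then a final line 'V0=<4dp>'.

(0,0): Delta=1.5360 Bond=-21.0901
V0=69.5318

Since d<R<u, set p* = (R−d)/(u−d) = 0.8171; price each node as the discounted p*-expectation of its children.
Terminal payoffs: V(1,0)=30.3700, V(1,1)=104.6800
(0,0): S=59.0000. Δ = (V_up−V_dn)/(S_up−S_dn) = (104.6800−30.3700)/(86.1400−37.7600) = 1.5360. V = [p*·104.6800 + (1−p*)·30.3700]/1.31 = 69.5318. B = V − Δ·S = -21.0901.
The time-0 hedge costs 69.5318, which is the no-arbitrage price.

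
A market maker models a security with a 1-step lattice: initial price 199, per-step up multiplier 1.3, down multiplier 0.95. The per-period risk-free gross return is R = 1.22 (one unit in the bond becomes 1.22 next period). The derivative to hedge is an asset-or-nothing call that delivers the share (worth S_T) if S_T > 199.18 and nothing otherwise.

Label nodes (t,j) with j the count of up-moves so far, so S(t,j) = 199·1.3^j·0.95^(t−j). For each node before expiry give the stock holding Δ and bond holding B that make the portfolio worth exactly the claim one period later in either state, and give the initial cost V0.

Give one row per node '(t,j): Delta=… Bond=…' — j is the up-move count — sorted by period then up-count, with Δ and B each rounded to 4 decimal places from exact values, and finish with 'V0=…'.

Risk-neutral probability p* = (R−d)/(u−d) = (1.22−0.95)/(1.3−0.95) = 0.7714.
Terminal payoffs: V(1,0)=0.0000, V(1,1)=258.7000
Node (0,0) S=199.0000: V=(p*·258.7000+(1−p*)·0.0000)/1.22=163.5808; Δ=(258.7000−0.0000)/(258.7000−189.0500)=3.7143; B=V−Δ·S=-575.5621
Root portfolio cost Δ·199+B reproduces V0=163.5808.

(0,0): Delta=3.7143 Bond=-575.5621
V0=163.5808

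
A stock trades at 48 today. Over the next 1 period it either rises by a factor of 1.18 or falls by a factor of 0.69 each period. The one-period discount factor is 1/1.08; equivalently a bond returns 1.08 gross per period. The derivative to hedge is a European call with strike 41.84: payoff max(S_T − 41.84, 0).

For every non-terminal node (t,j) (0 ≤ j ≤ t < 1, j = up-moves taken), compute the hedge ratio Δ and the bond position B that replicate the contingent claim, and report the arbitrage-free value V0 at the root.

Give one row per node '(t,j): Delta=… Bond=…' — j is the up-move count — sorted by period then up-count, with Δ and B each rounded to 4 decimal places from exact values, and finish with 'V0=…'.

Since d<R<u, set p* = (R−d)/(u−d) = 0.7959; price each node as the discounted p*-expectation of its children.
At expiry t=1: V(1,0)=0.0000, V(1,1)=14.8000
Node (0,0) S=48.0000: V=(p*·14.8000+(1−p*)·0.0000)/1.08=10.9070; Δ=(14.8000−0.0000)/(56.6400−33.1200)=0.6293; B=V−Δ·S=-19.2971
The time-0 hedge costs 10.9070, which is the no-arbitrage price.

(0,0): Delta=0.6293 Bond=-19.2971
V0=10.9070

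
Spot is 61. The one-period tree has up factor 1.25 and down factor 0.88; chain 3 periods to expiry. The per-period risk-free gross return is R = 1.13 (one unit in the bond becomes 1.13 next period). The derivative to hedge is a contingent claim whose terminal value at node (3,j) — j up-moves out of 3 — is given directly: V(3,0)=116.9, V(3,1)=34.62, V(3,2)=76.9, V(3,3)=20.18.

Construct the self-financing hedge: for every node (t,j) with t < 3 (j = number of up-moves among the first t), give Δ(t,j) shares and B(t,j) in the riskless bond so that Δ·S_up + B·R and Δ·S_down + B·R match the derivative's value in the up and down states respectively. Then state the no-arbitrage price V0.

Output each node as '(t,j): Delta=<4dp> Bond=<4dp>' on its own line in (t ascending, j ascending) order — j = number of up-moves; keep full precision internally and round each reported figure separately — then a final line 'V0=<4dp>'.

No-arbitrage ⇒ martingale measure with p* = (R−d)/(u−d) = 0.6757.
At expiry t=3: V(3,0)=116.9000, V(3,1)=34.6200, V(3,2)=76.9000, V(3,3)=20.1800
(2,0): S=47.2384. Δ = (V_up−V_dn)/(S_up−S_dn) = (34.6200−116.9000)/(59.0480−41.5698) = -4.7076. V = [p*·34.6200 + (1−p*)·116.9000]/1.13 = 54.2526. B = V − Δ·S = 276.6309.
(2,1): S=67.1000. Δ = (V_up−V_dn)/(S_up−S_dn) = (76.9000−34.6200)/(83.8750−59.0480) = 1.7030. V = [p*·76.9000 + (1−p*)·34.6200]/1.13 = 55.9182. B = V − Δ·S = -58.3521.
(2,2): S=95.3125. Δ = (V_up−V_dn)/(S_up−S_dn) = (20.1800−76.9000)/(119.1406−83.8750) = -1.6084. V = [p*·20.1800 + (1−p*)·76.9000]/1.13 = 34.1378. B = V − Δ·S = 187.4351.
(1,0): S=53.6800. Δ = (V_up−V_dn)/(S_up−S_dn) = (55.9182−54.2526)/(67.1000−47.2384) = 0.0839. V = [p*·55.9182 + (1−p*)·54.2526]/1.13 = 49.0071. B = V − Δ·S = 44.5054.
(1,1): S=76.2500. Δ = (V_up−V_dn)/(S_up−S_dn) = (34.1378−55.9182)/(95.3125−67.1000) = -0.7720. V = [p*·34.1378 + (1−p*)·55.9182]/1.13 = 36.4617. B = V − Δ·S = 95.3277.
(0,0): S=61.0000. Δ = (V_up−V_dn)/(S_up−S_dn) = (36.4617−49.0071)/(76.2500−53.6800) = -0.5558. V = [p*·36.4617 + (1−p*)·49.0071]/1.13 = 35.8677. B = V − Δ·S = 69.7742.
The time-0 hedge costs 35.8677, which is the no-arbitrage price.

(0,0): Delta=-0.5558 Bond=69.7742
(1,0): Delta=0.0839 Bond=44.5054
(1,1): Delta=-0.7720 Bond=95.3277
(2,0): Delta=-4.7076 Bond=276.6309
(2,1): Delta=1.7030 Bond=-58.3521
(2,2): Delta=-1.6084 Bond=187.4351
V0=35.8677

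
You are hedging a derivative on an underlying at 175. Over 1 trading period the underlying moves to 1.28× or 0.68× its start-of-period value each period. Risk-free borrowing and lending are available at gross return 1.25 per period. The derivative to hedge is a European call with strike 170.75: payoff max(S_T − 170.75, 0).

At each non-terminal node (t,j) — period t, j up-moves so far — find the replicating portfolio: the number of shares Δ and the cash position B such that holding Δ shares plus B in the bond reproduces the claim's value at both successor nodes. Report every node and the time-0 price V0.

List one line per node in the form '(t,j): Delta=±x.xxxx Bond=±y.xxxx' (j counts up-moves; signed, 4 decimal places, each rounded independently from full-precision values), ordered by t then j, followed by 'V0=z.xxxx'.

(0,0): Delta=0.5071 Bond=-48.2800
V0=40.4700

Under the risk-neutral measure, an up-move has probability p* = (R−d)/(u−d) = 0.9500 and values discount at R = 1.25.
Payoff layer (t=1): V(1,0)=0.0000, V(1,1)=53.2500
(0,0): S=175.0000. Δ = (V_up−V_dn)/(S_up−S_dn) = (53.2500−0.0000)/(224.0000−119.0000) = 0.5071. V = [p*·53.2500 + (1−p*)·0.0000]/1.25 = 40.4700. B = V − Δ·S = -48.2800.
The time-0 hedge costs 40.4700, which is the no-arbitrage price.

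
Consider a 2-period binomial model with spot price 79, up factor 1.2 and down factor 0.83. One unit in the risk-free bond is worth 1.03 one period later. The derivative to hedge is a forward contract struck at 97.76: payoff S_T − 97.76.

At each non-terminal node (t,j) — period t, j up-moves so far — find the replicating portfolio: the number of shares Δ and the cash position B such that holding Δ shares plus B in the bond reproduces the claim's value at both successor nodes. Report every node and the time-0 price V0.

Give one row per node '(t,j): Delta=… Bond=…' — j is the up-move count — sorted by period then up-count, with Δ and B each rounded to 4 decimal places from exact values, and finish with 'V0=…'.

(0,0): Delta=1.0000 Bond=-92.1482
(1,0): Delta=1.0000 Bond=-94.9126
(1,1): Delta=1.0000 Bond=-94.9126
V0=-13.1482

Risk-neutral probability p* = (R−d)/(u−d) = (1.03−0.83)/(1.2−0.83) = 0.5405.
Terminal values V(2,·): V(2,0)=-43.3369, V(2,1)=-19.0760, V(2,2)=16.0000
Node (1,0) S=65.5700: V=(p*·-19.0760+(1−p*)·-43.3369)/1.03=-29.3426; Δ=(-19.0760−-43.3369)/(78.6840−54.4231)=1.0000; B=V−Δ·S=-94.9126
Node (1,1) S=94.8000: V=(p*·16.0000+(1−p*)·-19.0760)/1.03=-0.1126; Δ=(16.0000−-19.0760)/(113.7600−78.6840)=1.0000; B=V−Δ·S=-94.9126
Node (0,0) S=79.0000: V=(p*·-0.1126+(1−p*)·-29.3426)/1.03=-13.1482; Δ=(-0.1126−-29.3426)/(94.8000−65.5700)=1.0000; B=V−Δ·S=-92.1482
The time-0 hedge costs -13.1482, which is the no-arbitrage price.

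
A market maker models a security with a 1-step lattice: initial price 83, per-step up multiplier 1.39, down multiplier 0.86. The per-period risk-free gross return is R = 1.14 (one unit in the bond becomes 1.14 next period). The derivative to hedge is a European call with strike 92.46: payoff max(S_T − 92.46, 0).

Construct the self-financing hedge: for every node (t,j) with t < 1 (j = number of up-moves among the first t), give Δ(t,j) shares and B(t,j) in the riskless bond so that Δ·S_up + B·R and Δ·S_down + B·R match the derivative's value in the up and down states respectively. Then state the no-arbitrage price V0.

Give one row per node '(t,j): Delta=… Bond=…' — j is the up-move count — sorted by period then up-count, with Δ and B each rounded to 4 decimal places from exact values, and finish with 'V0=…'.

Since d<R<u, set p* = (R−d)/(u−d) = 0.5283; price each node as the discounted p*-expectation of its children.
Payoff layer (t=1): V(1,0)=0.0000, V(1,1)=22.9100
  t=0,j=0: stock 83.0000 → up 115.3700 (V=22.9100), down 71.3800 (V=0.0000). Price 10.6170; hedge Δ=0.5208, bond B=-32.6094.
Check: Δ(0,0)·S0 + B(0,0) = 10.6170 = V0.

(0,0): Delta=0.5208 Bond=-32.6094
V0=10.6170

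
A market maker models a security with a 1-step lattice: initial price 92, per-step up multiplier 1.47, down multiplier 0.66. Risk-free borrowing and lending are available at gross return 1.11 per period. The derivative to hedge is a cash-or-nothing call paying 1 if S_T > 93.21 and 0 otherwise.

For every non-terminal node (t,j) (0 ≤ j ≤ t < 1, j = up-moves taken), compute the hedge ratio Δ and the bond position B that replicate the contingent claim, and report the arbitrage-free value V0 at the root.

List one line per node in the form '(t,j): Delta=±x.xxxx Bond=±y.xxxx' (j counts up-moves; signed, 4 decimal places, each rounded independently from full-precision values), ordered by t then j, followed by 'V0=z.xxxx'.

Risk-neutral probability p* = (R−d)/(u−d) = (1.11−0.66)/(1.47−0.66) = 0.5556.
Terminal payoffs: V(1,0)=0.0000, V(1,1)=1.0000
Node (0,0) S=92.0000: V=(p*·1.0000+(1−p*)·0.0000)/1.11=0.5005; Δ=(1.0000−0.0000)/(135.2400−60.7200)=0.0134; B=V−Δ·S=-0.7341
Self-financing check: at every node Δ·S+B equals the discounted successor values.

(0,0): Delta=0.0134 Bond=-0.7341
V0=0.5005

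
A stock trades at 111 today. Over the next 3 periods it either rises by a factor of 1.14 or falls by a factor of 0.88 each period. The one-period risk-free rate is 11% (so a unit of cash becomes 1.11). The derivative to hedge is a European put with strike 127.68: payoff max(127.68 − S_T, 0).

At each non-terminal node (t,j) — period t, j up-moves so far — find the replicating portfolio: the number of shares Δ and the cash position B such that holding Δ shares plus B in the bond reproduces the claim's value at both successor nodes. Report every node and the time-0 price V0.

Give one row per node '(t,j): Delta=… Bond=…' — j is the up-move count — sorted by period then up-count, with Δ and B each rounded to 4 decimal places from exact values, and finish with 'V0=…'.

No-arbitrage ⇒ martingale measure with p* = (R−d)/(u−d) = 0.8846.
Payoff layer (t=3): V(3,0)=52.0366, V(3,1)=29.6874, V(3,2)=0.7351, V(3,3)=0.0000
  t=2,j=0: stock 85.9584 → up 97.9926 (V=29.6874), down 75.6434 (V=52.0366). Price 29.0686; hedge Δ=-1.0000, bond B=115.0270.
  t=2,j=1: stock 111.3552 → up 126.9449 (V=0.7351), down 97.9926 (V=29.6874). Price 3.6718; hedge Δ=-1.0000, bond B=115.0270.
  t=2,j=2: stock 144.2556 → up 164.4514 (V=0.0000), down 126.9449 (V=0.7351). Price 0.0764; hedge Δ=-0.0196, bond B=2.9036.
  t=1,j=0: stock 97.6800 → up 111.3552 (V=3.6718), down 85.9584 (V=29.0686). Price 5.9480; hedge Δ=-1.0000, bond B=103.6280.
  t=1,j=1: stock 126.5400 → up 144.2556 (V=0.0764), down 111.3552 (V=3.6718). Price 0.4426; hedge Δ=-0.1093, bond B=14.2711.
  t=0,j=0: stock 111.0000 → up 126.5400 (V=0.4426), down 97.6800 (V=5.9480). Price 0.9710; hedge Δ=-0.1908, bond B=22.1455.
Self-financing check: at every node Δ·S+B equals the discounted successor values.

(0,0): Delta=-0.1908 Bond=22.1455
(1,0): Delta=-1.0000 Bond=103.6280
(1,1): Delta=-0.1093 Bond=14.2711
(2,0): Delta=-1.0000 Bond=115.0270
(2,1): Delta=-1.0000 Bond=115.0270
(2,2): Delta=-0.0196 Bond=2.9036
V0=0.9710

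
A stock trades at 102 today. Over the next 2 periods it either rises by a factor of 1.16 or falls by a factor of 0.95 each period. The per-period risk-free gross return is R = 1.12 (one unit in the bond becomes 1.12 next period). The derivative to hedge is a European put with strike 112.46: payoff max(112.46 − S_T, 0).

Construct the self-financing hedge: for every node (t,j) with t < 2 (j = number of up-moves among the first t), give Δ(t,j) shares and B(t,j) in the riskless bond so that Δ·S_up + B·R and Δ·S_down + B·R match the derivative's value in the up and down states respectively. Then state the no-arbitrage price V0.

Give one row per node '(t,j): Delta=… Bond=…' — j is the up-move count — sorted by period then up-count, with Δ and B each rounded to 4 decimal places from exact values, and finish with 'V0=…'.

(0,0): Delta=-0.1635 Bond=17.2763
(1,0): Delta=-1.0000 Bond=100.4107
(1,1): Delta=-0.0023 Bond=0.2762
V0=0.6039

Since d<R<u, set p* = (R−d)/(u−d) = 0.8095; price each node as the discounted p*-expectation of its children.
Payoff layer (t=2): V(2,0)=20.4050, V(2,1)=0.0560, V(2,2)=0.0000
(1,0): S=96.9000. Δ = (V_up−V_dn)/(S_up−S_dn) = (0.0560−20.4050)/(112.4040−92.0550) = -1.0000. V = [p*·0.0560 + (1−p*)·20.4050]/1.12 = 3.5107. B = V − Δ·S = 100.4107.
(1,1): S=118.3200. Δ = (V_up−V_dn)/(S_up−S_dn) = (0.0000−0.0560)/(137.2512−112.4040) = -0.0023. V = [p*·0.0000 + (1−p*)·0.0560]/1.12 = 0.0095. B = V − Δ·S = 0.2762.
(0,0): S=102.0000. Δ = (V_up−V_dn)/(S_up−S_dn) = (0.0095−3.5107)/(118.3200−96.9000) = -0.1635. V = [p*·0.0095 + (1−p*)·3.5107]/1.12 = 0.6039. B = V − Δ·S = 17.2763.
Check: Δ(0,0)·S0 + B(0,0) = 0.6039 = V0.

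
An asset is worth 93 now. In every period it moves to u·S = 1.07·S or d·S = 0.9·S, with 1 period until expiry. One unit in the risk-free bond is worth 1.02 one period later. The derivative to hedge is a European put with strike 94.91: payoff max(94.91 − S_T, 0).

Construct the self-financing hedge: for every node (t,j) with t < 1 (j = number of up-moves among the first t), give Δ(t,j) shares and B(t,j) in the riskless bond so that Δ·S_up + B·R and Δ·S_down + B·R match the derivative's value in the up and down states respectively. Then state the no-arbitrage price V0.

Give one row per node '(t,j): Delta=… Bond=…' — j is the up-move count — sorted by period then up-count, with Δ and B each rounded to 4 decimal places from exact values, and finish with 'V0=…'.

(0,0): Delta=-0.7090 Bond=69.1736
V0=3.2324

No-arbitrage ⇒ martingale measure with p* = (R−d)/(u−d) = 0.7059.
Terminal payoffs: V(1,0)=11.2100, V(1,1)=0.0000
  t=0,j=0: stock 93.0000 → up 99.5100 (V=0.0000), down 83.7000 (V=11.2100). Price 3.2324; hedge Δ=-0.7090, bond B=69.1736.
Self-financing check: at every node Δ·S+B equals the discounted successor values.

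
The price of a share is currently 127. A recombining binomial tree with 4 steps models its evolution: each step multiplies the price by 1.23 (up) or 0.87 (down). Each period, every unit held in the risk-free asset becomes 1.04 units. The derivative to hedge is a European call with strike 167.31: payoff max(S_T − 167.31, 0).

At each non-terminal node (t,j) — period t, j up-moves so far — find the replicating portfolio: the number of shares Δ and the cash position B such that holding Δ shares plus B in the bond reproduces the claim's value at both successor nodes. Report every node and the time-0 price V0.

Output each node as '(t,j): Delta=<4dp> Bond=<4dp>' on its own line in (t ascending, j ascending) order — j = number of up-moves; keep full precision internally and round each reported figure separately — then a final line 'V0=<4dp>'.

(0,0): Delta=0.4371 Bond=-42.9930
(1,0): Delta=0.1985 Bond=-18.3475
(1,1): Delta=0.6258 Bond=-74.1797
(2,0): Delta=0.0000 Bond=0.0000
(2,1): Delta=0.3554 Bond=-40.4076
(2,2): Delta=0.8395 Bond=-118.2084
(3,0): Delta=0.0000 Bond=0.0000
(3,1): Delta=0.0000 Bond=0.0000
(3,2): Delta=0.6364 Bond=-88.9919
(3,3): Delta=1.0000 Bond=-160.8750
V0=12.5218

The replicating-portfolio and risk-neutral prices coincide; use p* = (1.04−0.87)/(1.23−0.87) = 0.4722 for the latter.
Payoff layer (t=4): V(4,0)=0.0000, V(4,1)=0.0000, V(4,2)=0.0000, V(4,3)=38.2972, V(4,4)=123.3760
Node (3,0) S=83.6299: V=(p*·0.0000+(1−p*)·0.0000)/1.04=0.0000; Δ=(0.0000−0.0000)/(102.8648−72.7580)=0.0000; B=V−Δ·S=0.0000
Node (3,1) S=118.2353: V=(p*·0.0000+(1−p*)·0.0000)/1.04=0.0000; Δ=(0.0000−0.0000)/(145.4295−102.8648)=0.0000; B=V−Δ·S=0.0000
Node (3,2) S=167.1603: V=(p*·38.2972+(1−p*)·0.0000)/1.04=17.3892; Δ=(38.2972−0.0000)/(205.6072−145.4295)=0.6364; B=V−Δ·S=-88.9919
Node (3,3) S=236.3301: V=(p*·123.3760+(1−p*)·38.2972)/1.04=75.4551; Δ=(123.3760−38.2972)/(290.6860−205.6072)=1.0000; B=V−Δ·S=-160.8750
Node (2,0) S=96.1263: V=(p*·0.0000+(1−p*)·0.0000)/1.04=0.0000; Δ=(0.0000−0.0000)/(118.2353−83.6299)=0.0000; B=V−Δ·S=0.0000
Node (2,1) S=135.9027: V=(p*·17.3892+(1−p*)·0.0000)/1.04=7.8957; Δ=(17.3892−0.0000)/(167.1603−118.2353)=0.3554; B=V−Δ·S=-40.4076
Node (2,2) S=192.1383: V=(p*·75.4551+(1−p*)·17.3892)/1.04=43.0858; Δ=(75.4551−17.3892)/(236.3301−167.1603)=0.8395; B=V−Δ·S=-118.2084
Node (1,0) S=110.4900: V=(p*·7.8957+(1−p*)·0.0000)/1.04=3.5851; Δ=(7.8957−0.0000)/(135.9027−96.1263)=0.1985; B=V−Δ·S=-18.3475
Node (1,1) S=156.2100: V=(p*·43.0858+(1−p*)·7.8957)/1.04=23.5704; Δ=(43.0858−7.8957)/(192.1383−135.9027)=0.6258; B=V−Δ·S=-74.1797
Node (0,0) S=127.0000: V=(p*·23.5704+(1−p*)·3.5851)/1.04=12.5218; Δ=(23.5704−3.5851)/(156.2100−110.4900)=0.4371; B=V−Δ·S=-42.9930
Root portfolio cost Δ·127+B reproduces V0=12.5218.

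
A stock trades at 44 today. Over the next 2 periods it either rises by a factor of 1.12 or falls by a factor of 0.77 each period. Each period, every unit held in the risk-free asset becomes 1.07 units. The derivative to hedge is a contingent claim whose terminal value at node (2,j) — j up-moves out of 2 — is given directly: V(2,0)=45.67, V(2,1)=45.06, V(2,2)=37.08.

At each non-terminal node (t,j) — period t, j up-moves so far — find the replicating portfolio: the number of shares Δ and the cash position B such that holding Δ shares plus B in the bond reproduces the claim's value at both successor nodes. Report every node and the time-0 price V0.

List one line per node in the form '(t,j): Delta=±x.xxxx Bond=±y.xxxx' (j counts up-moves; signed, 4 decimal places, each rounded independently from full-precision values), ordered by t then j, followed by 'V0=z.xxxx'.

(0,0): Delta=-0.4204 Bond=52.7442
(1,0): Delta=-0.0514 Bond=43.9364
(1,1): Delta=-0.4627 Bond=58.5196
V0=34.2472

Risk-neutral probability p* = (R−d)/(u−d) = (1.07−0.77)/(1.12−0.77) = 0.8571.
Payoff layer (t=2): V(2,0)=45.6700, V(2,1)=45.0600, V(2,2)=37.0800
(1,0): S=33.8800. Δ = (V_up−V_dn)/(S_up−S_dn) = (45.0600−45.6700)/(37.9456−26.0876) = -0.0514. V = [p*·45.0600 + (1−p*)·45.6700]/1.07 = 42.1936. B = V − Δ·S = 43.9364.
(1,1): S=49.2800. Δ = (V_up−V_dn)/(S_up−S_dn) = (37.0800−45.0600)/(55.1936−37.9456) = -0.4627. V = [p*·37.0800 + (1−p*)·45.0600]/1.07 = 35.7196. B = V − Δ·S = 58.5196.
(0,0): S=44.0000. Δ = (V_up−V_dn)/(S_up−S_dn) = (35.7196−42.1936)/(49.2800−33.8800) = -0.4204. V = [p*·35.7196 + (1−p*)·42.1936]/1.07 = 34.2472. B = V − Δ·S = 52.7442.
Root portfolio cost Δ·44+B reproduces V0=34.2472.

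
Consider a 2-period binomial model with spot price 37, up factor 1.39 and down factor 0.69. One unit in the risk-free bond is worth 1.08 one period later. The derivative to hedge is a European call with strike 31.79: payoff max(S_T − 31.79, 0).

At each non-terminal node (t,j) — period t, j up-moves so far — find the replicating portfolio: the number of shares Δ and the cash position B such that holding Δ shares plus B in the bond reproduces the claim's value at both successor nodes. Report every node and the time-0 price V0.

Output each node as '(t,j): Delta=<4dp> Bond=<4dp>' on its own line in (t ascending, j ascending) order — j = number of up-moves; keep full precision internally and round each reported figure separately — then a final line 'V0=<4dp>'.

The replicating-portfolio and risk-neutral prices coincide; use p* = (1.08−0.69)/(1.39−0.69) = 0.5571 for the latter.
Terminal payoffs: V(2,0)=0.0000, V(2,1)=3.6967, V(2,2)=39.6977
(1,0): S=25.5300. Δ = (V_up−V_dn)/(S_up−S_dn) = (3.6967−0.0000)/(35.4867−17.6157) = 0.2069. V = [p*·3.6967 + (1−p*)·0.0000]/1.08 = 1.9070. B = V − Δ·S = -3.3740.
(1,1): S=51.4300. Δ = (V_up−V_dn)/(S_up−S_dn) = (39.6977−3.6967)/(71.4877−35.4867) = 1.0000. V = [p*·39.6977 + (1−p*)·3.6967]/1.08 = 21.9948. B = V − Δ·S = -29.4352.
(0,0): S=37.0000. Δ = (V_up−V_dn)/(S_up−S_dn) = (21.9948−1.9070)/(51.4300−25.5300) = 0.7756. V = [p*·21.9948 + (1−p*)·1.9070]/1.08 = 12.1285. B = V − Δ·S = -16.5683.
Check: Δ(0,0)·S0 + B(0,0) = 12.1285 = V0.

(0,0): Delta=0.7756 Bond=-16.5683
(1,0): Delta=0.2069 Bond=-3.3740
(1,1): Delta=1.0000 Bond=-29.4352
V0=12.1285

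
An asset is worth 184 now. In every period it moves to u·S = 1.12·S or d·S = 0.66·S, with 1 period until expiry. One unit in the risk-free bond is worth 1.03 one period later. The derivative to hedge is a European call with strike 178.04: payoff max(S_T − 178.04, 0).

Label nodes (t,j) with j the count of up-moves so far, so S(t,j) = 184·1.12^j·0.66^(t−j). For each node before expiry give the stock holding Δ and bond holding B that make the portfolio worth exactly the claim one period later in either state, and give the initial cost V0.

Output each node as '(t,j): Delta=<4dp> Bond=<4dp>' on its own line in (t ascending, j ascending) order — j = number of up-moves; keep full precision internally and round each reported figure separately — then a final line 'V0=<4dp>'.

(0,0): Delta=0.3313 Bond=-39.0595
V0=21.8970

Risk-neutral probability p* = (R−d)/(u−d) = (1.03−0.66)/(1.12−0.66) = 0.8043.
Terminal values V(1,·): V(1,0)=0.0000, V(1,1)=28.0400
(0,0): S=184.0000. Δ = (V_up−V_dn)/(S_up−S_dn) = (28.0400−0.0000)/(206.0800−121.4400) = 0.3313. V = [p*·28.0400 + (1−p*)·0.0000]/1.03 = 21.8970. B = V − Δ·S = -39.0595.
The time-0 hedge costs 21.8970, which is the no-arbitrage price.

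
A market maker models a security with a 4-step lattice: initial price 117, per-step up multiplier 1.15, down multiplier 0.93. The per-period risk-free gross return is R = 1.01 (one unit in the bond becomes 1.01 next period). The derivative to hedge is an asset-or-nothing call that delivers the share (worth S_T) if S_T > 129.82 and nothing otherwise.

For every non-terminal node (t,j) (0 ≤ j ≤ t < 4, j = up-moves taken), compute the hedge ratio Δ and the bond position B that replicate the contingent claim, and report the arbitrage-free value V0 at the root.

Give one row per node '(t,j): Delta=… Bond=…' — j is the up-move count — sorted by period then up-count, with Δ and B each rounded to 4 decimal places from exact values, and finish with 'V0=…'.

Risk-neutral probability p* = (R−d)/(u−d) = (1.01−0.93)/(1.15−0.93) = 0.3636.
At expiry t=4: V(4,0)=0.0000, V(4,1)=0.0000, V(4,2)=133.8281, V(4,3)=165.4864, V(4,4)=204.6337
  t=3,j=0: stock 94.1098 → up 108.2262 (V=0.0000), down 87.5221 (V=0.0000). Price 0.0000; hedge Δ=0.0000, bond B=0.0000.
  t=3,j=1: stock 116.3723 → up 133.8281 (V=133.8281), down 108.2262 (V=0.0000). Price 48.1829; hedge Δ=5.2273, bond B=-560.1268.
  t=3,j=2: stock 143.9012 → up 165.4864 (V=165.4864), down 133.8281 (V=133.8281). Price 143.9012; hedge Δ=1.0000, bond B=0.0000.
  t=3,j=3: stock 177.9424 → up 204.6337 (V=204.6337), down 165.4864 (V=165.4864). Price 177.9424; hedge Δ=1.0000, bond B=0.0000.
  t=2,j=0: stock 101.1933 → up 116.3723 (V=48.1829), down 94.1098 (V=0.0000). Price 17.3476; hedge Δ=2.1643, bond B=-201.6658.
  t=2,j=1: stock 125.1315 → up 143.9012 (V=143.9012), down 116.3723 (V=48.1829). Price 82.1679; hedge Δ=3.4770, bond B=-352.9152.
  t=2,j=2: stock 154.7325 → up 177.9424 (V=177.9424), down 143.9012 (V=143.9012). Price 154.7325; hedge Δ=1.0000, bond B=0.0000.
  t=1,j=0: stock 108.8100 → up 125.1315 (V=82.1679), down 101.1933 (V=17.3476). Price 40.5135; hedge Δ=2.7078, bond B=-254.1243.
  t=1,j=1: stock 134.5500 → up 154.7325 (V=154.7325), down 125.1315 (V=82.1679). Price 107.4802; hedge Δ=2.4514, bond B=-222.3588.
  t=0,j=0: stock 117.0000 → up 134.5500 (V=107.4802), down 108.8100 (V=40.5135). Price 64.2228; hedge Δ=2.6017, bond B=-240.1715.
Check: Δ(0,0)·S0 + B(0,0) = 64.2228 = V0.

(0,0): Delta=2.6017 Bond=-240.1715
(1,0): Delta=2.7078 Bond=-254.1243
(1,1): Delta=2.4514 Bond=-222.3588
(2,0): Delta=2.1643 Bond=-201.6658
(2,1): Delta=3.4770 Bond=-352.9152
(2,2): Delta=1.0000 Bond=0.0000
(3,0): Delta=0.0000 Bond=0.0000
(3,1): Delta=5.2273 Bond=-560.1268
(3,2): Delta=1.0000 Bond=0.0000
(3,3): Delta=1.0000 Bond=0.0000
V0=64.2228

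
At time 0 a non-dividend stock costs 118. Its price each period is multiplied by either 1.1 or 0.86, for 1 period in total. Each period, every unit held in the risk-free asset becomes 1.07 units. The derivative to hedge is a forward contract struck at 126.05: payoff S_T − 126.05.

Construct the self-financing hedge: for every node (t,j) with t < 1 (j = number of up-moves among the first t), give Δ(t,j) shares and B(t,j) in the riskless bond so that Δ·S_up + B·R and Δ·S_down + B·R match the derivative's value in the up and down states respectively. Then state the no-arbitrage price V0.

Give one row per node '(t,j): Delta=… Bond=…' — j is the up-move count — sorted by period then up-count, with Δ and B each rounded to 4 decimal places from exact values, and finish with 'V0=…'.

Since d<R<u, set p* = (R−d)/(u−d) = 0.8750; price each node as the discounted p*-expectation of its children.
Terminal payoffs: V(1,0)=-24.5700, V(1,1)=3.7500
  t=0,j=0: stock 118.0000 → up 129.8000 (V=3.7500), down 101.4800 (V=-24.5700). Price 0.1963; hedge Δ=1.0000, bond B=-117.8037.
Each (Δ,B) replicates both successor values, so the strategy is self-financing and V0 is arbitrage-free.

(0,0): Delta=1.0000 Bond=-117.8037
V0=0.1963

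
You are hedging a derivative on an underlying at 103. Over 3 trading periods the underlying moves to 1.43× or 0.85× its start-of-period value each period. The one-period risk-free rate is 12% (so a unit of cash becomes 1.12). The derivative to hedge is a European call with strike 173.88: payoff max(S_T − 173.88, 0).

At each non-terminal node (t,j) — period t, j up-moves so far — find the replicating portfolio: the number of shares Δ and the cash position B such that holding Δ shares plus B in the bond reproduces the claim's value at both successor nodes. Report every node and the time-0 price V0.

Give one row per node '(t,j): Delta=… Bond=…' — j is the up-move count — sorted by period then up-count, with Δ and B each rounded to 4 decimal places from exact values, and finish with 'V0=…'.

(0,0): Delta=0.3875 Bond=-29.4943
(1,0): Delta=0.0422 Bond=-2.8014
(1,1): Delta=0.6231 Bond=-67.7446
(2,0): Delta=0.0000 Bond=0.0000
(2,1): Delta=0.0709 Bond=-6.7401
(2,2): Delta=1.0000 Bond=-155.2500
V0=10.4157

No-arbitrage ⇒ martingale measure with p* = (R−d)/(u−d) = 0.4655.
Terminal values V(3,·): V(3,0)=0.0000, V(3,1)=0.0000, V(3,2)=5.1510, V(3,3)=127.3133
Node (2,0) S=74.4175: V=(p*·0.0000+(1−p*)·0.0000)/1.12=0.0000; Δ=(0.0000−0.0000)/(106.4170−63.2549)=0.0000; B=V−Δ·S=0.0000
Node (2,1) S=125.1965: V=(p*·5.1510+(1−p*)·0.0000)/1.12=2.1410; Δ=(5.1510−0.0000)/(179.0310−106.4170)=0.0709; B=V−Δ·S=-6.7401
Node (2,2) S=210.6247: V=(p*·127.3133+(1−p*)·5.1510)/1.12=55.3747; Δ=(127.3133−5.1510)/(301.1933−179.0310)=1.0000; B=V−Δ·S=-155.2500
Node (1,0) S=87.5500: V=(p*·2.1410+(1−p*)·0.0000)/1.12=0.8899; Δ=(2.1410−0.0000)/(125.1965−74.4175)=0.0422; B=V−Δ·S=-2.8014
Node (1,1) S=147.2900: V=(p*·55.3747+(1−p*)·2.1410)/1.12=24.0377; Δ=(55.3747−2.1410)/(210.6247−125.1965)=0.6231; B=V−Δ·S=-67.7446
Node (0,0) S=103.0000: V=(p*·24.0377+(1−p*)·0.8899)/1.12=10.4157; Δ=(24.0377−0.8899)/(147.2900−87.5500)=0.3875; B=V−Δ·S=-29.4943
Check: Δ(0,0)·S0 + B(0,0) = 10.4157 = V0.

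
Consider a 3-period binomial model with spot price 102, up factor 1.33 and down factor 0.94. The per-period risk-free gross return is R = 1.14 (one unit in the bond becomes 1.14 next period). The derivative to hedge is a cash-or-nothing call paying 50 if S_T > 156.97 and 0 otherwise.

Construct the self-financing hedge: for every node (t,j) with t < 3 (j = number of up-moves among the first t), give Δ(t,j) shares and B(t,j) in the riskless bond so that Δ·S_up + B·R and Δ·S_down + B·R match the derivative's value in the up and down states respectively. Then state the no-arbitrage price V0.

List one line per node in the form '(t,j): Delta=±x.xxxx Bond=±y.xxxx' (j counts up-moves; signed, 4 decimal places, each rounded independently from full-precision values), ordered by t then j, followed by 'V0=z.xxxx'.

Risk-neutral probability p* = (R−d)/(u−d) = (1.14−0.94)/(1.33−0.94) = 0.5128.
Terminal values V(3,·): V(3,0)=0.0000, V(3,1)=0.0000, V(3,2)=50.0000, V(3,3)=50.0000
Node (2,0) S=90.1272: V=(p*·0.0000+(1−p*)·0.0000)/1.14=0.0000; Δ=(0.0000−0.0000)/(119.8692−84.7196)=0.0000; B=V−Δ·S=0.0000
Node (2,1) S=127.5204: V=(p*·50.0000+(1−p*)·0.0000)/1.14=22.4921; Δ=(50.0000−0.0000)/(169.6021−119.8692)=1.0054; B=V−Δ·S=-105.7130
Node (2,2) S=180.4278: V=(p*·50.0000+(1−p*)·50.0000)/1.14=43.8596; Δ=(50.0000−50.0000)/(239.9690−169.6021)=0.0000; B=V−Δ·S=43.8596
Node (1,0) S=95.8800: V=(p*·22.4921+(1−p*)·0.0000)/1.14=10.1179; Δ=(22.4921−0.0000)/(127.5204−90.1272)=0.6015; B=V−Δ·S=-47.5542
Node (1,1) S=135.6600: V=(p*·43.8596+(1−p*)·22.4921)/1.14=29.3420; Δ=(43.8596−22.4921)/(180.4278−127.5204)=0.4039; B=V−Δ·S=-25.4466
Node (0,0) S=102.0000: V=(p*·29.3420+(1−p*)·10.1179)/1.14=17.5232; Δ=(29.3420−10.1179)/(135.6600−95.8800)=0.4833; B=V−Δ·S=-31.7693
Root portfolio cost Δ·102+B reproduces V0=17.5232.

(0,0): Delta=0.4833 Bond=-31.7693
(1,0): Delta=0.6015 Bond=-47.5542
(1,1): Delta=0.4039 Bond=-25.4466
(2,0): Delta=0.0000 Bond=0.0000
(2,1): Delta=1.0054 Bond=-105.7130
(2,2): Delta=0.0000 Bond=43.8596
V0=17.5232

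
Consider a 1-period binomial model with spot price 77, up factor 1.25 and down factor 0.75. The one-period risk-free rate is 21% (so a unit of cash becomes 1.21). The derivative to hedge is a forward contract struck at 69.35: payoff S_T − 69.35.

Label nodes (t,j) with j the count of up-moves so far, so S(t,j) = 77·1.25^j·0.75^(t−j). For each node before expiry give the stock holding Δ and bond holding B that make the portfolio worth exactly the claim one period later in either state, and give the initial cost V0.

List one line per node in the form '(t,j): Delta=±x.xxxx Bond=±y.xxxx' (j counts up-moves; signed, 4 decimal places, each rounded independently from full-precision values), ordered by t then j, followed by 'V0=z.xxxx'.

(0,0): Delta=1.0000 Bond=-57.3140
V0=19.6860

Since d<R<u, set p* = (R−d)/(u−d) = 0.9200; price each node as the discounted p*-expectation of its children.
Payoff layer (t=1): V(1,0)=-11.6000, V(1,1)=26.9000
  t=0,j=0: stock 77.0000 → up 96.2500 (V=26.9000), down 57.7500 (V=-11.6000). Price 19.6860; hedge Δ=1.0000, bond B=-57.3140.
Each (Δ,B) replicates both successor values, so the strategy is self-financing and V0 is arbitrage-free.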